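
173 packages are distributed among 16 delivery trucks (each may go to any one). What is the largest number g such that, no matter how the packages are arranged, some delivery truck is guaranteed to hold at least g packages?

11

By the pigeonhole principle, the 16 delivery trucks are the holes and the 173 packages are the pigeons.
If every delivery truck held at most 10 packages, the total would be at most 16 × 10 = 160, which is less than 173.
So some delivery truck holds at least ⌈173/16⌉ = 11 packages.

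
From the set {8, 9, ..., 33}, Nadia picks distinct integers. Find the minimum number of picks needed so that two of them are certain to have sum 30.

Two chosen integers sum to 30 exactly when both halves of some pair {x, 30−x} with 8 ≤ x ≤ 30−x ≤ 22 are chosen — 7 such pairs.
The remaining 12 elements (those with no distinct partner in range) can never complete a 30-sum, so the worst case takes all of them and one from each pair: 12 + 7 = 19.
The 20th integer has to be the second member of some pair, so 19 + 1 = 20.

20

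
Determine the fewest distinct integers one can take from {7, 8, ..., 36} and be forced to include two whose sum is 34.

21

Two chosen integers sum to 34 exactly when both halves of some pair {x, 34−x} with 7 ≤ x ≤ 34−x ≤ 27 are chosen — 10 such pairs.
The remaining 10 elements (those with no distinct partner in range) can never complete a 34-sum, so the worst case takes all of them and one from each pair: 10 + 10 = 20.
The 21st integer has to be the second member of some pair, so 20 + 1 = 21.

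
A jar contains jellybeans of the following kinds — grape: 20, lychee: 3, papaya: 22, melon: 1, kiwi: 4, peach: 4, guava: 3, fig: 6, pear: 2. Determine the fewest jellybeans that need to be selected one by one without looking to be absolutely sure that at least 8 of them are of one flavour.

An adversary could hand out at most 7 jellybeans per flavour (7 flavours run out sooner): 7 + 3 + 7 + 1 + 4 + 4 + 3 + 6 + 2 = 37 jellybeans and still no flavour has 8.
Pigeonhole: one more jellybean lands in a flavour already at 7, so 38 draws are enough and 37 are not.

38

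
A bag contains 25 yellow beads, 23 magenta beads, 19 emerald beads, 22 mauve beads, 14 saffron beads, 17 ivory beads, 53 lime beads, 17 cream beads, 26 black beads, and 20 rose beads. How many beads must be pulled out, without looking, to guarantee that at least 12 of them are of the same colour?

111

The 10 colours are the holes; the beads drawn are the pigeons.
To avoid 12 of any one colour, the worst case takes at most 11 of each colour.
That gives 11 + 11 + 11 + 11 + 11 + 11 + 11 + 11 + 11 + 11 = 110 beads with no colour reaching 12.
The next bead forces some colour to 12, so 110 + 1 = 111.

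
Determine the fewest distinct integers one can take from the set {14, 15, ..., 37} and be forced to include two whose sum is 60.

Group the elements by complementary pair {x, 60−x}: {23,37}, {24,36}, {25,35}, …, giving 7 two-element pairs, the single value 30 (it cannot pair with itself since the integers are distinct), and 9 integers whose partner 60−x falls outside [14,37].
Treating each of those 17 groups as a pigeonhole, one can pick one integer per group — 17 integers — with no two summing to 60.
The 18th integer lands in an occupied pair, forcing a sum of 60.

18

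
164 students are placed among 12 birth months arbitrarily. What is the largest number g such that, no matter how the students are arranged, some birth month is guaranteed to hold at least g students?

14

Pigeonhole: the 12 birth months are the holes and the 164 students are the pigeons.
If every birth month held at most 13 students, the total would be at most 12 × 13 = 156, which is less than 164.
So some birth month holds at least ⌈164/12⌉ = 14 students.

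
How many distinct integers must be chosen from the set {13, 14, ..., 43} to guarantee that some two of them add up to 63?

A set avoiding the sum 63 can contain at most one of each pair {x, 63−x}, plus the 7 elements whose complement lies outside the range.
The integers 13, …, 31 (19 of them) are such a set: any two sum to at least 13+14 = 27 and at most 30+31 = 61 < 63.
By pigeonhole, any 20th integer completes one of the 12 pairs, so 20 choices force a sum of 63.

20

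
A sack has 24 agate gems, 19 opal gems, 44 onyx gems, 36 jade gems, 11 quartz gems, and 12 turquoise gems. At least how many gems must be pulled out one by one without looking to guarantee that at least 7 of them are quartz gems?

In the worst case for collecting quartz gems, every non-quartz gem comes out first.
There are 24 + 19 + 44 + 36 + 12 = 135 non-quartz gems altogether.
After those, each further gem must be quartz, so 135 + 7 = 142 draws guarantee 7 quartz gems.

142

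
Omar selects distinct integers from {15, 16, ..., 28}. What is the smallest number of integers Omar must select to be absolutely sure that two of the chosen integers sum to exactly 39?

10

Group the elements by complementary pair {x, 39−x}: {15,24}, {16,23}, {17,22}, …, giving 5 two-element pairs and 4 integers whose partner 39−x falls outside [15,28].
Treating each of those 9 groups as a pigeonhole, one can pick one integer per group — 9 integers — with no two summing to 39.
The 10th integer lands in an occupied pair, forcing a sum of 39.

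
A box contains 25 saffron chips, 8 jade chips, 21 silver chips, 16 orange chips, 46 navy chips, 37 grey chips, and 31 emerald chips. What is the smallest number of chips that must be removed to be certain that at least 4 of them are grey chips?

151

In the worst case for collecting grey chips, every non-grey chip comes out first.
There are 25 + 8 + 21 + 16 + 46 + 31 = 147 non-grey chips altogether.
After those, each further chip must be grey, so 147 + 4 = 151 draws guarantee 4 grey chips.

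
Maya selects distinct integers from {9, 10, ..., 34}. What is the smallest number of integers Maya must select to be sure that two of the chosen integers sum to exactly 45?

15

A set avoiding the sum 45 can contain at most one of each pair {x, 45−x}, plus the 2 elements whose complement lies outside the range.
The integers 9, …, 22 (14 of them) are such a set: any two sum to at least 9+10 = 19 and at most 21+22 = 43 < 45.
By the pigeonhole principle, any 15th integer completes one of the 12 pairs, so 15 choices force a sum of 45.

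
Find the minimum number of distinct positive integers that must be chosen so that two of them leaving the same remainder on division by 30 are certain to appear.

31

By the pigeonhole principle, the 30 residue classes mod 30 are the pigeonholes.
With 30 integers one could put 1 in each residue class and have no class reach 2.
The 31st integer pushes some class to 2, so 30·1 + 1 = 31.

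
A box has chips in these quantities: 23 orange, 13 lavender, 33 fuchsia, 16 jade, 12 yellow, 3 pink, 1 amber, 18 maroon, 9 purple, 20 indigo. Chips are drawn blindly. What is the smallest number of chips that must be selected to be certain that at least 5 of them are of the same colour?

The 10 colours are the holes; the chips drawn are the pigeons.
To avoid 5 of any one colour, the worst case takes at most 4 of each colour, or every chip of a colour that has fewer than 4.
That gives 4 + 4 + 4 + 4 + 4 + 3 + 1 + 4 + 4 + 4 = 36 chips with no colour reaching 5.
The next chip forces some colour to 5, so 36 + 1 = 37.

37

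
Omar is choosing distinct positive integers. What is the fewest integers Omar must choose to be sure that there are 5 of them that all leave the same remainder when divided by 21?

The 21 residue classes mod 21 are the pigeonholes.
With 84 integers one could put 4 in each residue class and have no class reach 5.
The 85th integer pushes some class to 5, so 21·4 + 1 = 85.

85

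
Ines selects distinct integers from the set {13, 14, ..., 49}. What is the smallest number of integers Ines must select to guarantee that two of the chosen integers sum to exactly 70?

24

Group the elements by complementary pair {x, 70−x}: {21,49}, {22,48}, {23,47}, …, giving 14 two-element pairs, the single value 35 (it cannot pair with itself since the integers are distinct), and 8 integers whose partner 70−x falls outside [13,49].
Treating each of those 23 groups as a pigeonhole, one can pick one integer per group — 23 integers — with no two summing to 70.
The 24th integer lands in an occupied pair, forcing a sum of 70.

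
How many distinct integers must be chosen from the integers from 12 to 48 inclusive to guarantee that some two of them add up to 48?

Two chosen integers sum to 48 exactly when both halves of some pair {x, 48−x} with 12 ≤ x ≤ 48−x ≤ 36 are chosen — 12 such pairs.
The remaining 13 elements (those with no distinct partner in range) can never complete a 48-sum, so the worst case takes all of them and one from each pair: 13 + 12 = 25.
By pigeonhole, the 26th integer has to be the second member of some pair, so 25 + 1 = 26.

26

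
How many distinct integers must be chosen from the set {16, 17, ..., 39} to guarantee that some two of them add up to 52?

15

Two chosen integers sum to 52 exactly when both halves of some pair {x, 52−x} with 16 ≤ x ≤ 52−x ≤ 36 are chosen — 10 such pairs.
The remaining 4 elements (those with no distinct partner in range) can never complete a 52-sum, so the worst case takes all of them and one from each pair: 4 + 10 = 14.
By pigeonhole, the 15th integer has to be the second member of some pair, so 14 + 1 = 15.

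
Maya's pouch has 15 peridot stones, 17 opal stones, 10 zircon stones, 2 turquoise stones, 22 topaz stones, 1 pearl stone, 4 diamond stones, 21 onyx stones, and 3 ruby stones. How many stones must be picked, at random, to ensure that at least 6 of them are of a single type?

The 9 types are the holes; the stones drawn are the pigeons.
To avoid 6 of any one type, the worst case takes at most 5 of each type, or every stone of a type that has fewer than 5.
That gives 5 + 5 + 5 + 2 + 5 + 1 + 4 + 5 + 3 = 35 stones with no type reaching 6.
The next stone forces some type to 6, so 35 + 1 = 36.

36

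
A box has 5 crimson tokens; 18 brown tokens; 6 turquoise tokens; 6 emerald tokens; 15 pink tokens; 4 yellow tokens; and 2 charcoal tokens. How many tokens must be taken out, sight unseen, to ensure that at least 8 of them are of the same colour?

By pigeonhole, the 7 colours are the holes; the tokens drawn are the pigeons.
To avoid 8 of any one colour, the worst case takes at most 7 of each colour, or every token of a colour that has fewer than 7.
That gives 5 + 7 + 6 + 6 + 7 + 4 + 2 = 37 tokens with no colour reaching 8.
The next token forces some colour to 8, so 37 + 1 = 38.

38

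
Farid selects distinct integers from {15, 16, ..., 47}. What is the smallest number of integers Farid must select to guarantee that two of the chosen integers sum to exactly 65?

A set avoiding the sum 65 can contain at most one of each pair {x, 65−x}, plus the 3 elements whose complement lies outside the range.
The integers 15, …, 32 (18 of them) are such a set: any two sum to at least 15+16 = 31 and at most 31+32 = 63 < 65.
Any 19th integer completes one of the 15 pairs, so 19 choices force a sum of 65.

19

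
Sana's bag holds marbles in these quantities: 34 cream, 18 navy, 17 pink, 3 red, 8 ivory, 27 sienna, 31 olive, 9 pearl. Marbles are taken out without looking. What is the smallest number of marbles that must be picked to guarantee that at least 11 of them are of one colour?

71

Put each drawn marble into a box by colour. The largest draw with every box below 11 takes min(count, 10) from each colour; colours with fewer than 10 contribute all they have.
Σ min(cᵢ, 10) = 10 + 10 + 10 + 3 + 8 + 10 + 10 + 9 = 70.
Draw number 70 + 1 = 71 must push one box to 11.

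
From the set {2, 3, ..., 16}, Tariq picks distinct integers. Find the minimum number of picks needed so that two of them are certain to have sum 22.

11

Group the elements by complementary pair {x, 22−x}: {6,16}, {7,15}, {8,14}, …, giving 5 two-element pairs, the single value 11 (it cannot pair with itself since the integers are distinct), and 4 integers whose partner 22−x falls outside [2,16].
By pigeonhole, treating each of those 10 groups as a pigeonhole, one can pick one integer per group — 10 integers — with no two summing to 22.
The 11th integer lands in an occupied pair, forcing a sum of 22.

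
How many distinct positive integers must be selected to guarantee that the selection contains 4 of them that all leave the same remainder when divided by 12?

37

By the pigeonhole principle, the 12 residue classes mod 12 are the pigeonholes.
With 36 integers one could put 3 in each residue class and have no class reach 4.
The 37th integer pushes some class to 4, so 12·3 + 1 = 37.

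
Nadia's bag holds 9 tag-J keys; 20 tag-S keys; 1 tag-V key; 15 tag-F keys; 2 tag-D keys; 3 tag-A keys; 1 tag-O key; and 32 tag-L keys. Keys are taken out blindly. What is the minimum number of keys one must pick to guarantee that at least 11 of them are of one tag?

47

By pigeonhole, put each drawn key into a box by tag. The largest draw with every box below 11 takes min(count, 10) from each tag; tags with fewer than 10 contribute all they have.
Σ min(cᵢ, 10) = 9 + 10 + 1 + 10 + 2 + 3 + 1 + 10 = 46.
Draw number 46 + 1 = 47 must push one box to 11.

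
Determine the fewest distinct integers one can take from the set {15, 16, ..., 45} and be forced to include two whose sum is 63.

18

Group the elements by complementary pair {x, 63−x}: {18,45}, {19,44}, {20,43}, …, giving 14 two-element pairs and 3 integers whose partner 63−x falls outside [15,45].
By pigeonhole, treating each of those 17 groups as a pigeonhole, one can pick one integer per group — 17 integers — with no two summing to 63.
The 18th integer lands in an occupied pair, forcing a sum of 63.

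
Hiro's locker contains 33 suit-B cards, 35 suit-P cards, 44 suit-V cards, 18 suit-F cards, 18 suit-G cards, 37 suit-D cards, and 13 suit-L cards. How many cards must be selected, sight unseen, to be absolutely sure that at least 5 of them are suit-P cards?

In the worst case for collecting suit-P cards, every non-suit-P card comes out first.
There are 33 + 44 + 18 + 18 + 37 + 13 = 163 non-suit-P cards altogether.
After those, each further card must be suit-P, so 163 + 5 = 168 draws guarantee 5 suit-P cards.

168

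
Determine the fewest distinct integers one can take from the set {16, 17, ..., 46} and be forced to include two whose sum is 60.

A set avoiding the sum 60 can contain at most one of each pair {x, 60−x}, plus the 3 elements whose complement lies outside the range or equal to its own complement.
The integers 30, …, 46 (17 of them) are such a set: any two sum to at least 30+31 = 61 > 60.
Any 18th integer completes one of the 14 pairs, so 18 choices force a sum of 60.

18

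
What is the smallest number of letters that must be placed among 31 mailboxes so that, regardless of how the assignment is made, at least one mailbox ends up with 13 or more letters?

With 372 letters one could put exactly 12 in each of the 31 mailboxes, and no mailbox would reach 13.
By the pigeonhole principle, one more letter must land in a mailbox that already has 12, giving it 13.
So 31 × 12 + 1 = 373 letters are required.

373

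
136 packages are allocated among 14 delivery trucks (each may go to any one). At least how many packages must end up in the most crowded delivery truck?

By the pigeonhole principle, the 14 delivery trucks are the holes and the 136 packages are the pigeons.
If every delivery truck held at most 9 packages, the total would be at most 14 × 9 = 126, which is less than 136.
So some delivery truck holds at least ⌈136/14⌉ = 10 packages.

10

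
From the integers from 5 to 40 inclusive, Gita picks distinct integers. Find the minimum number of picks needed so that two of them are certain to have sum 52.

A set avoiding the sum 52 can contain at most one of each pair {x, 52−x}, plus the 8 elements whose complement lies outside the range or equal to its own complement.
The integers 5, …, 26 (22 of them) are such a set: any two sum to at least 5+6 = 11 and at most 25+26 = 51 < 52.
Any 23rd integer completes one of the 14 pairs, so 23 choices force a sum of 52.

23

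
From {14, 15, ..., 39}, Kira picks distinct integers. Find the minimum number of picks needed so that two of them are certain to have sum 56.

16

Group the elements by complementary pair {x, 56−x}: {17,39}, {18,38}, {19,37}, …, giving 11 two-element pairs, the single value 28 (it cannot pair with itself since the integers are distinct), and 3 integers whose partner 56−x falls outside [14,39].
Pigeonhole: treating each of those 15 groups as a pigeonhole, one can pick one integer per group — 15 integers — with no two summing to 56.
The 16th integer lands in an occupied pair, forcing a sum of 56.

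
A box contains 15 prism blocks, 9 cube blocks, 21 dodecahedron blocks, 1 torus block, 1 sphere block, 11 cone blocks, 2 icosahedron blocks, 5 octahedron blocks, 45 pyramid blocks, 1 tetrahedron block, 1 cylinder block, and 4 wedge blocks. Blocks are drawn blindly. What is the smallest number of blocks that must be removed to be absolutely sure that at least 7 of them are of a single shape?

Put each drawn block into a box by shape. The largest draw with every box below 7 takes min(count, 6) from each shape; shapes with fewer than 6 contribute all they have.
Σ min(cᵢ, 6) = 6 + 6 + 6 + 1 + 1 + 6 + 2 + 5 + 6 + 1 + 1 + 4 = 45.
Draw number 45 + 1 = 46 must push one box to 7.

46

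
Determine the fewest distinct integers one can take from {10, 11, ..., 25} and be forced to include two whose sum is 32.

Two chosen integers sum to 32 exactly when both halves of some pair {x, 32−x} with 10 ≤ x ≤ 32−x ≤ 22 are chosen — 6 such pairs.
The remaining 4 elements (those with no distinct partner in range) can never complete a 32-sum, so the worst case takes all of them and one from each pair: 4 + 6 = 10.
By pigeonhole, the 11th integer has to be the second member of some pair, so 10 + 1 = 11.

11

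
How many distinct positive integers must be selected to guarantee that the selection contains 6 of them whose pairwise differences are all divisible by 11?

Integers whose pairwise differences are multiples of 11 are exactly those sharing a remainder mod 11. By the pigeonhole principle, the 11 residue classes mod 11 are the pigeonholes.
With 55 integers one could put 5 in each residue class and have no class reach 6.
The 56th integer pushes some class to 6, so 11·5 + 1 = 56.

56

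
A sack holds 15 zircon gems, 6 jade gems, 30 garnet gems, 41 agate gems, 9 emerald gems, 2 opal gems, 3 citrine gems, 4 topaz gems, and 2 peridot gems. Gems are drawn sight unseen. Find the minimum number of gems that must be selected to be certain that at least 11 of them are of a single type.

Put each drawn gem into a box by type. The largest draw with every box below 11 takes min(count, 10) from each type; types with fewer than 10 contribute all they have.
Σ min(cᵢ, 10) = 10 + 6 + 10 + 10 + 9 + 2 + 3 + 4 + 2 = 56.
Draw number 56 + 1 = 57 must push one box to 11.

57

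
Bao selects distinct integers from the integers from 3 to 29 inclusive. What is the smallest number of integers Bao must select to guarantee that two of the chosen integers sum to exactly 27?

17

Two chosen integers sum to 27 exactly when both halves of some pair {x, 27−x} with 3 ≤ x ≤ 27−x ≤ 24 are chosen — 11 such pairs.
The remaining 5 elements (those with no distinct partner in range) can never complete a 27-sum, so the worst case takes all of them and one from each pair: 5 + 11 = 16.
The 17th integer has to be the second member of some pair, so 16 + 1 = 17.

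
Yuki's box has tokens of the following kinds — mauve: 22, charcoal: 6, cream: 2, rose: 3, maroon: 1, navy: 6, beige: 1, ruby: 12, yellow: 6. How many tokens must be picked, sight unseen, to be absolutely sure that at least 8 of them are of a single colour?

Put each drawn token into a box by colour. The largest draw with every box below 8 takes min(count, 7) from each colour; colours with fewer than 7 contribute all they have.
Σ min(cᵢ, 7) = 7 + 6 + 2 + 3 + 1 + 6 + 1 + 7 + 6 = 39.
Draw number 39 + 1 = 40 must push one box to 8.

40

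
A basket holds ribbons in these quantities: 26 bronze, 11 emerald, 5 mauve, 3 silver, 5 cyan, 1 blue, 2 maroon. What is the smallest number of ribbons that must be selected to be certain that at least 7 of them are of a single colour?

Pigeonhole: put each drawn ribbon into a box by colour. The largest draw with every box below 7 takes min(count, 6) from each colour; colours with fewer than 6 contribute all they have.
Σ min(cᵢ, 6) = 6 + 6 + 5 + 3 + 5 + 1 + 2 = 28.
Draw number 28 + 1 = 29 must push one box to 7.

29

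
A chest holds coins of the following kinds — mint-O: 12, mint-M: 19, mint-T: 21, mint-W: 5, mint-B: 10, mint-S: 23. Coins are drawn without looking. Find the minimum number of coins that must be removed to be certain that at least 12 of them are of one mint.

60

Put each drawn coin into a box by mint. The largest draw with every box below 12 takes min(count, 11) from each mint; mints with fewer than 11 contribute all they have.
Σ min(cᵢ, 11) = 11 + 11 + 11 + 5 + 10 + 11 = 59.
Draw number 59 + 1 = 60 must push one box to 12.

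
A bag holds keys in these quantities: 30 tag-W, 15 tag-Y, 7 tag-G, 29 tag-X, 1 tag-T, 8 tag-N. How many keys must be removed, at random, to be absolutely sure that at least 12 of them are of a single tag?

50

By pigeonhole, the 6 tags are the holes; the keys drawn are the pigeons.
To avoid 12 of any one tag, the worst case takes at most 11 of each tag, or every key of a tag that has fewer than 11.
That gives 11 + 11 + 7 + 11 + 1 + 8 = 49 keys with no tag reaching 12.
The next key forces some tag to 12, so 49 + 1 = 50.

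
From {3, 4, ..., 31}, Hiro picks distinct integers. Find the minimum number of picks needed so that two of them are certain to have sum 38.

18

Group the elements by complementary pair {x, 38−x}: {7,31}, {8,30}, {9,29}, …, giving 12 two-element pairs, the single value 19 (it cannot pair with itself since the integers are distinct), and 4 integers whose partner 38−x falls outside [3,31].
Treating each of those 17 groups as a pigeonhole, one can pick one integer per group — 17 integers — with no two summing to 38.
The 18th integer lands in an occupied pair, forcing a sum of 38.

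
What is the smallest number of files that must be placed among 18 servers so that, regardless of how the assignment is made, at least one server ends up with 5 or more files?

With 72 files one could put exactly 4 in each of the 18 servers, and no server would reach 5.
Pigeonhole: one more file must land in a server that already has 4, giving it 5.
So 18 × 4 + 1 = 73 files are required.

73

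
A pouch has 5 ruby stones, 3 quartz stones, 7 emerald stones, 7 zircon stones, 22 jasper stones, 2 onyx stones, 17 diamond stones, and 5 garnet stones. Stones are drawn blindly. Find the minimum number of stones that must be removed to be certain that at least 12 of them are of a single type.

Put each drawn stone into a box by type. The largest draw with every box below 12 takes min(count, 11) from each type; types with fewer than 11 contribute all they have.
Σ min(cᵢ, 11) = 5 + 3 + 7 + 7 + 11 + 2 + 11 + 5 = 51.
Draw number 51 + 1 = 52 must push one box to 12.

52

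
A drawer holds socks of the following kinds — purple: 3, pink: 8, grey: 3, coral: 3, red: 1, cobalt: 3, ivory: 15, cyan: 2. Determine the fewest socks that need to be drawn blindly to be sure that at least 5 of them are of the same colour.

24

By the pigeonhole principle, put each drawn sock into a box by colour. The largest draw with every box below 5 takes min(count, 4) from each colour; colours with fewer than 4 contribute all they have.
Σ min(cᵢ, 4) = 3 + 4 + 3 + 3 + 1 + 3 + 4 + 2 = 23.
Draw number 23 + 1 = 24 must push one box to 5.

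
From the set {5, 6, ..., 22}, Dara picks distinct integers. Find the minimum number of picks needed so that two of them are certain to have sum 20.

14

A set avoiding the sum 20 can contain at most one of each pair {x, 20−x}, plus the 8 elements whose complement lies outside the range or equal to its own complement.
The integers 10, …, 22 (13 of them) are such a set: any two sum to at least 10+11 = 21 > 20.
Any 14th integer completes one of the 5 pairs, so 14 choices force a sum of 20.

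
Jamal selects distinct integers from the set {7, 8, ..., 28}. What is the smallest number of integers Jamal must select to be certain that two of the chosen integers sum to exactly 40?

15

A set avoiding the sum 40 can contain at most one of each pair {x, 40−x}, plus the 6 elements whose complement lies outside the range or equal to its own complement.
The integers 7, …, 20 (14 of them) are such a set: any two sum to at least 7+8 = 15 and at most 19+20 = 39 < 40.
Any 15th integer completes one of the 8 pairs, so 15 choices force a sum of 40.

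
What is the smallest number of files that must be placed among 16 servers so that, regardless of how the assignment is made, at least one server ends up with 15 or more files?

With 224 files one could put exactly 14 in each of the 16 servers, and no server would reach 15.
Pigeonhole: one more file must land in a server that already has 14, giving it 15.
So 16 × 14 + 1 = 225 files are required.

225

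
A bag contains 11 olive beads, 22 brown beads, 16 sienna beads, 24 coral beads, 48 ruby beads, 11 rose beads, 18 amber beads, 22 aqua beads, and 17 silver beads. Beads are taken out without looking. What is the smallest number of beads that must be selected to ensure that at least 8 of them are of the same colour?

64

An adversary could hand out at most 7 beads per colour: 7 + 7 + 7 + 7 + 7 + 7 + 7 + 7 + 7 = 63 beads and still no colour has 8.
One more bead lands in a colour already at 7, so 64 draws are enough and 63 are not.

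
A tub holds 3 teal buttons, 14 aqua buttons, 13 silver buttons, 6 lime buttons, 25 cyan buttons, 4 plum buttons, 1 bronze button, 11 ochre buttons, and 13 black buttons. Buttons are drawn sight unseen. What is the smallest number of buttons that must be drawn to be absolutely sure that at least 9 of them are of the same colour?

Put each drawn button into a box by colour. The largest draw with every box below 9 takes min(count, 8) from each colour; colours with fewer than 8 contribute all they have.
Σ min(cᵢ, 8) = 3 + 8 + 8 + 6 + 8 + 4 + 1 + 8 + 8 = 54.
Draw number 54 + 1 = 55 must push one box to 9.

55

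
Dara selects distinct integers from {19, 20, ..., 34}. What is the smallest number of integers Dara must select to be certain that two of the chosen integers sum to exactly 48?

Two chosen integers sum to 48 exactly when both halves of some pair {x, 48−x} with 19 ≤ x ≤ 48−x ≤ 29 are chosen — 5 such pairs.
The remaining 6 elements (those with no distinct partner in range) can never complete a 48-sum, so the worst case takes all of them and one from each pair: 6 + 5 = 11.
The 12th integer has to be the second member of some pair, so 11 + 1 = 12.

12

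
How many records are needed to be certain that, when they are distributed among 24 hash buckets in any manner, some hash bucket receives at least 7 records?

145

With 144 records one could put exactly 6 in each of the 24 hash buckets, and no hash bucket would reach 7.
By pigeonhole, one more record must land in a hash bucket that already has 6, giving it 7.
So 24 × 6 + 1 = 145 records are required.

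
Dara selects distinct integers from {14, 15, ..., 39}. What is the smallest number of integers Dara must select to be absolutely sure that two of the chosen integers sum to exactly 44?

Two chosen integers sum to 44 exactly when both halves of some pair {x, 44−x} with 14 ≤ x ≤ 44−x ≤ 30 are chosen — 8 such pairs.
The remaining 10 elements (those with no distinct partner in range) can never complete a 44-sum, so the worst case takes all of them and one from each pair: 10 + 8 = 18.
The 19th integer has to be the second member of some pair, so 18 + 1 = 19.

19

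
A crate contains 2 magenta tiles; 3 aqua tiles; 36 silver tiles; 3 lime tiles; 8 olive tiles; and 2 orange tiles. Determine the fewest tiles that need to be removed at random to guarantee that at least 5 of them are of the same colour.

19

By the pigeonhole principle, the 6 colours are the holes; the tiles drawn are the pigeons.
To avoid 5 of any one colour, the worst case takes at most 4 of each colour, or every tile of a colour that has fewer than 4.
That gives 2 + 3 + 4 + 3 + 4 + 2 = 18 tiles with no colour reaching 5.
The next tile forces some colour to 5, so 18 + 1 = 19.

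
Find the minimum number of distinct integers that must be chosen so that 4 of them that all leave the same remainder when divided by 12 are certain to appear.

Pigeonhole: the 12 residue classes mod 12 are the pigeonholes.
With 36 integers one could put 3 in each residue class and have no class reach 4.
The 37th integer pushes some class to 4, so 12·3 + 1 = 37.

37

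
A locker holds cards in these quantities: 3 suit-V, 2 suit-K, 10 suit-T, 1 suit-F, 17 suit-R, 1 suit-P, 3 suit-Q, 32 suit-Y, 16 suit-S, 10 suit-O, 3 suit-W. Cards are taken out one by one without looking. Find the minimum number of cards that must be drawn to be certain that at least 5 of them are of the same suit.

An adversary could hand out at most 4 cards per suit (6 suits run out sooner): 3 + 2 + 4 + 1 + 4 + 1 + 3 + 4 + 4 + 4 + 3 = 33 cards and still no suit has 5.
One more card lands in a suit already at 4, so 34 draws are enough and 33 are not.

34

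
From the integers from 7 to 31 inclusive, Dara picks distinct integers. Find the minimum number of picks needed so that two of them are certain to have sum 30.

Two chosen integers sum to 30 exactly when both halves of some pair {x, 30−x} with 7 ≤ x ≤ 30−x ≤ 23 are chosen — 8 such pairs.
The remaining 9 elements (those with no distinct partner in range) can never complete a 30-sum, so the worst case takes all of them and one from each pair: 9 + 8 = 17.
The 18th integer has to be the second member of some pair, so 17 + 1 = 18.

18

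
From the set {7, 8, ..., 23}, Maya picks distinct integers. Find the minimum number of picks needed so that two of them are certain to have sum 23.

A set avoiding the sum 23 can contain at most one of each pair {x, 23−x}, plus the 7 elements whose complement lies outside the range.
The integers 12, …, 23 (12 of them) are such a set: any two sum to at least 12+13 = 25 > 23.
Pigeonhole: any 13th integer completes one of the 5 pairs, so 13 choices force a sum of 23.

13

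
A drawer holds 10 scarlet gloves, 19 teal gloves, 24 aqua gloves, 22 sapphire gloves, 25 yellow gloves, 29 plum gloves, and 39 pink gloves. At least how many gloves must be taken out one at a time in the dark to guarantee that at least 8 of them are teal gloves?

157

In the worst case for collecting teal gloves, every non-teal glove comes out first.
There are 10 + 24 + 22 + 25 + 29 + 39 = 149 non-teal gloves altogether.
After those, each further glove must be teal, so 149 + 8 = 157 draws guarantee 8 teal gloves.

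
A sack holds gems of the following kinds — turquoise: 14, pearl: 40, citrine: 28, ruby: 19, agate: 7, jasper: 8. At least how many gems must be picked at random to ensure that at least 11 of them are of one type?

56

Put each drawn gem into a box by type. The largest draw with every box below 11 takes min(count, 10) from each type; types with fewer than 10 contribute all they have.
Σ min(cᵢ, 10) = 10 + 10 + 10 + 10 + 7 + 8 = 55.
Draw number 55 + 1 = 56 must push one box to 11.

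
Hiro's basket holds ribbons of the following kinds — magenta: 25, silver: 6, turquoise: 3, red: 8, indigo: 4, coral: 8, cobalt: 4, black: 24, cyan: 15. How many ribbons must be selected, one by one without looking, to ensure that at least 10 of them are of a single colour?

61

The 9 colours are the holes; the ribbons drawn are the pigeons.
To avoid 10 of any one colour, the worst case takes at most 9 of each colour, or every ribbon of a colour that has fewer than 9.
That gives 9 + 6 + 3 + 8 + 4 + 8 + 4 + 9 + 9 = 60 ribbons with no colour reaching 10.
The next ribbon forces some colour to 10, so 60 + 1 = 61.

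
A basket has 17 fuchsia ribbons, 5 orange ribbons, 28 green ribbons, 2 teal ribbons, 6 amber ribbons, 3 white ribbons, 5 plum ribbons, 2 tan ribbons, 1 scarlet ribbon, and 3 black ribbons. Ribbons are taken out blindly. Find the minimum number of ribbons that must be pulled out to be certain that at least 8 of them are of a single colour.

By the pigeonhole principle, the 10 colours are the holes; the ribbons drawn are the pigeons.
To avoid 8 of any one colour, the worst case takes at most 7 of each colour, or every ribbon of a colour that has fewer than 7.
That gives 7 + 5 + 7 + 2 + 6 + 3 + 5 + 2 + 1 + 3 = 41 ribbons with no colour reaching 8.
The next ribbon forces some colour to 8, so 41 + 1 = 42.

42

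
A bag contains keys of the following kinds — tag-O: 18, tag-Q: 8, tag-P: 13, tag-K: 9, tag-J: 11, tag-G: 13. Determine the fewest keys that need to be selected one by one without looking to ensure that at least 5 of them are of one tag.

The 6 tags are the holes; the keys drawn are the pigeons.
To avoid 5 of any one tag, the worst case takes at most 4 of each tag.
That gives 4 + 4 + 4 + 4 + 4 + 4 = 24 keys with no tag reaching 5.
The next key forces some tag to 5, so 24 + 1 = 25.

25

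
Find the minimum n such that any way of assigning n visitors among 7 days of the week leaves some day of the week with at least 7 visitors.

With 42 visitors one could put exactly 6 in each of the 7 days of the week, and no day of the week would reach 7.
One more visitor must land in a day of the week that already has 6, giving it 7.
So 7 × 6 + 1 = 43 visitors are required.

43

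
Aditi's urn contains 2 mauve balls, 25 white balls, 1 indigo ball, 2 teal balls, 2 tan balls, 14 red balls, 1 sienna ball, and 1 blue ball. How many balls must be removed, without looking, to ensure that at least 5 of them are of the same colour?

The 8 colours are the holes; the balls drawn are the pigeons.
To avoid 5 of any one colour, the worst case takes at most 4 of each colour, or every ball of a colour that has fewer than 4.
That gives 2 + 4 + 1 + 2 + 2 + 4 + 1 + 1 = 17 balls with no colour reaching 5.
The next ball forces some colour to 5, so 17 + 1 = 18.

18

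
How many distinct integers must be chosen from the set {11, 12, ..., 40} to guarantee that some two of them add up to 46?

A set avoiding the sum 46 can contain at most one of each pair {x, 46−x}, plus the 6 elements whose complement lies outside the range or equal to its own complement.
The integers 23, …, 40 (18 of them) are such a set: any two sum to at least 23+24 = 47 > 46.
By pigeonhole, any 19th integer completes one of the 12 pairs, so 19 choices force a sum of 46.

19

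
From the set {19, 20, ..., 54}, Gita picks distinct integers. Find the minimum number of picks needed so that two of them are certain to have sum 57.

A set avoiding the sum 57 can contain at most one of each pair {x, 57−x}, plus the 16 elements whose complement lies outside the range.
The integers 29, …, 54 (26 of them) are such a set: any two sum to at least 29+30 = 59 > 57.
Pigeonhole: any 27th integer completes one of the 10 pairs, so 27 choices force a sum of 57.

27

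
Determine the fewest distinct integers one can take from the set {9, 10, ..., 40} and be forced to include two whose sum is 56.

A set avoiding the sum 56 can contain at most one of each pair {x, 56−x}, plus the 8 elements whose complement lies outside the range or equal to its own complement.
The integers 9, …, 28 (20 of them) are such a set: any two sum to at least 9+10 = 19 and at most 27+28 = 55 < 56.
Any 21st integer completes one of the 12 pairs, so 21 choices force a sum of 56.

21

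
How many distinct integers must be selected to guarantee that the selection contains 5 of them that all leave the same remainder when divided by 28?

By pigeonhole, the 28 residue classes mod 28 are the pigeonholes.
With 112 integers one could put 4 in each residue class and have no class reach 5.
The 113th integer pushes some class to 5, so 28·4 + 1 = 113.

113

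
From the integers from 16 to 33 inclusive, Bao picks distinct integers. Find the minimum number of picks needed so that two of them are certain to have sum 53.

12

Group the elements by complementary pair {x, 53−x}: {20,33}, {21,32}, {22,31}, …, giving 7 two-element pairs and 4 integers whose partner 53−x falls outside [16,33].
Treating each of those 11 groups as a pigeonhole, one can pick one integer per group — 11 integers — with no two summing to 53.
The 12th integer lands in an occupied pair, forcing a sum of 53.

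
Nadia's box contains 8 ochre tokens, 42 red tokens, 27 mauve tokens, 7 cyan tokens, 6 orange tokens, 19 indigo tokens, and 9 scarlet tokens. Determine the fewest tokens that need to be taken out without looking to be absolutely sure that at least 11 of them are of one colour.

61

Put each drawn token into a box by colour. The largest draw with every box below 11 takes min(count, 10) from each colour; colours with fewer than 10 contribute all they have.
Σ min(cᵢ, 10) = 8 + 10 + 10 + 7 + 6 + 10 + 9 = 60.
Draw number 60 + 1 = 61 must push one box to 11.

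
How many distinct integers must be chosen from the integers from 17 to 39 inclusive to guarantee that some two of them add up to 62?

16

Two chosen integers sum to 62 exactly when both halves of some pair {x, 62−x} with 23 ≤ x ≤ 62−x ≤ 39 are chosen — 8 such pairs.
The remaining 7 elements (those with no distinct partner in range) can never complete a 62-sum, so the worst case takes all of them and one from each pair: 7 + 8 = 15.
The 16th integer has to be the second member of some pair, so 15 + 1 = 16.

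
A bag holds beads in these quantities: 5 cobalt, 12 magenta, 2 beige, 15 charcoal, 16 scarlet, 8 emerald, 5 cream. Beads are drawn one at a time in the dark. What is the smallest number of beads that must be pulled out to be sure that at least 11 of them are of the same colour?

51

Pigeonhole: the 7 colours are the holes; the beads drawn are the pigeons.
To avoid 11 of any one colour, the worst case takes at most 10 of each colour, or every bead of a colour that has fewer than 10.
That gives 5 + 10 + 2 + 10 + 10 + 8 + 5 = 50 beads with no colour reaching 11.
The next bead forces some colour to 11, so 50 + 1 = 51.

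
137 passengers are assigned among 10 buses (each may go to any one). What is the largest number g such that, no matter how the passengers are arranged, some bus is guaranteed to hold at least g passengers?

Pigeonhole: the 10 buses are the holes and the 137 passengers are the pigeons.
If every bus held at most 13 passengers, the total would be at most 10 × 13 = 130, which is less than 137.
So some bus holds at least ⌈137/10⌉ = 14 passengers.

14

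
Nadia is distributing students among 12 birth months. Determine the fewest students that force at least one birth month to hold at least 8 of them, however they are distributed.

85

With 84 students one could put exactly 7 in each of the 12 birth months, and no birth month would reach 8.
By pigeonhole, one more student must land in a birth month that already has 7, giving it 8.
So 12 × 7 + 1 = 85 students are required.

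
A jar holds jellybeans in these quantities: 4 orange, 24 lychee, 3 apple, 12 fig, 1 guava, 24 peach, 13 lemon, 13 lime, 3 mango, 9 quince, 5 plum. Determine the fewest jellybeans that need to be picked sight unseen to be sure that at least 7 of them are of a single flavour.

An adversary could hand out at most 6 jellybeans per flavour (5 flavours run out sooner): 4 + 6 + 3 + 6 + 1 + 6 + 6 + 6 + 3 + 6 + 5 = 52 jellybeans and still no flavour has 7.
One more jellybean lands in a flavour already at 6, so 53 draws are enough and 52 are not.

53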